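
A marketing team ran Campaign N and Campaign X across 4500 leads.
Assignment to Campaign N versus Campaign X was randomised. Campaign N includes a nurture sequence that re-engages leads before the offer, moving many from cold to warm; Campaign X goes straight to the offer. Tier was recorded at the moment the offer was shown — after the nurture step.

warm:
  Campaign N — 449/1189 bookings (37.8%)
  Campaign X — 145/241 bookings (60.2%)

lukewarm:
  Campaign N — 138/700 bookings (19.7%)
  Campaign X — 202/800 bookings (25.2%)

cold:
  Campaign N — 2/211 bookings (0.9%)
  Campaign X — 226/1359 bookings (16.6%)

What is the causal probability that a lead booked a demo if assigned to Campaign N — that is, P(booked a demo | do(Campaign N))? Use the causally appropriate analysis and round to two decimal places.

The engagement tier-specific comparison favours Campaign X throughout, but the pooled figures favour Campaign N. The question is whether to condition on engagement tier.
Engagement tier here is a post-treatment variable shaped by the campaign; conditioning on it would introduce bias rather than remove it. The overall comparison is the causal one.
So P(outcome | do(Campaign N)) is just the pooled rate for Campaign N: 589/2100 = 0.280.

0.28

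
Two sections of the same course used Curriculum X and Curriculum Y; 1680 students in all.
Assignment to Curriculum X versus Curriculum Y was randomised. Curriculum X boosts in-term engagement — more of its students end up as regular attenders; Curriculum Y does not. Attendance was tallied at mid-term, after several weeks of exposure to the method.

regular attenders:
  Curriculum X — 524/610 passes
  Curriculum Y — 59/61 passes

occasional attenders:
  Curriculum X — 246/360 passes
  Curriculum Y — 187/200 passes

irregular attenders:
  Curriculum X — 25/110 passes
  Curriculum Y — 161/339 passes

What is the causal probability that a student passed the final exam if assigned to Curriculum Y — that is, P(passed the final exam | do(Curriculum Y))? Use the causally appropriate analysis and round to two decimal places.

0.68

The mid-term attendance-specific comparison favours Curriculum Y throughout, but the pooled figures favour Curriculum X. The question is whether to condition on mid-term attendance.
Mid-term attendance is downstream of the teaching method. One should not condition on a consequence of treatment, so the overall rates are the right comparison.
So P(outcome | do(Curriculum Y)) is just the pooled rate for Curriculum Y: 407/600 = 0.678.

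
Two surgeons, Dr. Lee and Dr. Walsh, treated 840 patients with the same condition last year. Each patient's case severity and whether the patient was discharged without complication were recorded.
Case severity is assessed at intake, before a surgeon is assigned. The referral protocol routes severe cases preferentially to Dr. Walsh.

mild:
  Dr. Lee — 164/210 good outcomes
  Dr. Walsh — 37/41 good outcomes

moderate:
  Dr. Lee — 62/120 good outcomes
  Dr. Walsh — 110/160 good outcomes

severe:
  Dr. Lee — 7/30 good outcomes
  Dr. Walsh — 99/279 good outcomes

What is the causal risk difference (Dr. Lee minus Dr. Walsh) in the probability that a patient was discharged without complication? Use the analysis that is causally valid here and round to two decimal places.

The case severity-specific comparison favours Dr. Walsh throughout, but the pooled figures favour Dr. Lee. The question is whether to condition on case severity.
Case severity is set before the surgeon has any effect — it is not caused by the surgeon — and it independently drives the outcome. That makes it a confounder, so the causal comparison is within case severity levels.
Adjusting over the population distribution of case severity: 0.299·(0.781−0.902) + 0.333·(0.517−0.688) + 0.368·(0.233−0.355) = -0.138.

-0.14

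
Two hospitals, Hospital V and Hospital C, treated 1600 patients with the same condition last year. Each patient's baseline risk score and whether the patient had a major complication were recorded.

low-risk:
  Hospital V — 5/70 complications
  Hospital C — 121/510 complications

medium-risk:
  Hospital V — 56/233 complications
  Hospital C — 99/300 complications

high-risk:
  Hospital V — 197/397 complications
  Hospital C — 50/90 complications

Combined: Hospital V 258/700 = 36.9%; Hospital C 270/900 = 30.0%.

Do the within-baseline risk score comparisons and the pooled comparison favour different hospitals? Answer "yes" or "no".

yes

Within each baseline risk score level (low-risk 7.1% vs 23.7%; medium-risk 24.0% vs 33.0%; high-risk 49.6% vs 55.6%), Hospital V has the lower rate every time. Pooled: 36.9% vs 30.0% — Hospital C has the lower rate overall. The two comparisons disagree.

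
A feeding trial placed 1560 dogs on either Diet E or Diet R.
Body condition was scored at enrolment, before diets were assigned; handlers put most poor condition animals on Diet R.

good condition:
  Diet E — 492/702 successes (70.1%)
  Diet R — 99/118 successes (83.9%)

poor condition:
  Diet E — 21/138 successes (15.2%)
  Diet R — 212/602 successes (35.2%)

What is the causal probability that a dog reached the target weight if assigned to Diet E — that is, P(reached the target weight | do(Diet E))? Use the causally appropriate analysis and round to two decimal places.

0.44

Starting body condition differs across diets for reasons unrelated to any effect of the diet itself, and it separately predicts the outcome — a classic confounder. We must compare within starting body condition levels.
Standardising Diet E to the population starting body condition mix: 0.526·492/702 + 0.474·21/138 = 0.441.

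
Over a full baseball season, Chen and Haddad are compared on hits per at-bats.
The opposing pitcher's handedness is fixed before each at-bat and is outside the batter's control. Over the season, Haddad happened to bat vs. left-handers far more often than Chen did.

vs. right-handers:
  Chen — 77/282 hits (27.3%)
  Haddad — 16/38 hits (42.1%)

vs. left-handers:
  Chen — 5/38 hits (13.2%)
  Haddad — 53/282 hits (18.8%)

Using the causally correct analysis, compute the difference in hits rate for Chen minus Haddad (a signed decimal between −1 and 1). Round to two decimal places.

Within every pitcher handedness level Haddad has the higher rate, yet pooled Chen does — Simpson's reversal.
Pitcher handedness satisfies the back-door criterion: it is not a descendant of the player, and it blocks the spurious path from player to outcome. Adjusting for it (i.e., using the within-pitcher handedness rates) gives the causal effect.
Adjusting over the population distribution of pitcher handedness: 0.500·(0.273−0.421) + 0.500·(0.132−0.188) = -0.102.

-0.10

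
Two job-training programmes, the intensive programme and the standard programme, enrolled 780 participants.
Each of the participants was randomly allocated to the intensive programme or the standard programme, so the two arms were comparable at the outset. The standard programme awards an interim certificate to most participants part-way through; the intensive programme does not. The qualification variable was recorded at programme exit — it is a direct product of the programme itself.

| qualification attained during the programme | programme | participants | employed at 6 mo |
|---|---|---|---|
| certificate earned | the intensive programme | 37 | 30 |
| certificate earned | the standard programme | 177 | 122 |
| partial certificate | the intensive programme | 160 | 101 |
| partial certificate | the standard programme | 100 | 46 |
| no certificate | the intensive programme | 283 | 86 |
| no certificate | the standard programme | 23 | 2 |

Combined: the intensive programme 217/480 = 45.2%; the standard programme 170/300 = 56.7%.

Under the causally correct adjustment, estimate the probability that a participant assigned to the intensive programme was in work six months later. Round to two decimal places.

The distribution of qualification attained during the programme is itself part of what the programme does — it is an intermediate outcome. Holding it fixed would remove that part of the effect; the total effect is the pooled difference.
So P(outcome | do(the intensive programme)) is just the pooled rate for the intensive programme: 217/480 = 0.452.

0.45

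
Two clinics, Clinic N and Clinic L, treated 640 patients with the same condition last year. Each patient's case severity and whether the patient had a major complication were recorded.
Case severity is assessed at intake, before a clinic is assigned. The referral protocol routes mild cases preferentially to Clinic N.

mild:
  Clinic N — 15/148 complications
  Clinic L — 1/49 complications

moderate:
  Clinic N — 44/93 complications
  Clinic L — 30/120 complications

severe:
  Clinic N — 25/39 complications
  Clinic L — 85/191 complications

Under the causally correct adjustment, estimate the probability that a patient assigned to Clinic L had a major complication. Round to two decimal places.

0.25

Here case severity is a common cause — it drives both which clinic a case falls under and the outcome. The crude comparison mixes populations; the stratum-specific rates are the causally relevant ones.
Standardising Clinic L to the population case severity mix: 0.308·1/49 + 0.333·30/120 + 0.359·85/191 = 0.249.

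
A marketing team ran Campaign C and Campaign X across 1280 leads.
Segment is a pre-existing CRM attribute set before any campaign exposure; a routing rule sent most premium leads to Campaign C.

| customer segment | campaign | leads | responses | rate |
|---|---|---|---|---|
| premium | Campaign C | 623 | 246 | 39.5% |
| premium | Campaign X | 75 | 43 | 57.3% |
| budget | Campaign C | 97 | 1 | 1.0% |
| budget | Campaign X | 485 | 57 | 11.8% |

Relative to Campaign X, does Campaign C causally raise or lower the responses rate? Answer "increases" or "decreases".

decreases

Here customer segment is a common cause — it drives both which campaign a case falls under and the outcome. The crude comparison mixes populations; the stratum-specific rates are the causally relevant ones.
Within each level — premium: 39.5% vs 57.3%; budget: 1.0% vs 11.8% — Campaign X is higher every time.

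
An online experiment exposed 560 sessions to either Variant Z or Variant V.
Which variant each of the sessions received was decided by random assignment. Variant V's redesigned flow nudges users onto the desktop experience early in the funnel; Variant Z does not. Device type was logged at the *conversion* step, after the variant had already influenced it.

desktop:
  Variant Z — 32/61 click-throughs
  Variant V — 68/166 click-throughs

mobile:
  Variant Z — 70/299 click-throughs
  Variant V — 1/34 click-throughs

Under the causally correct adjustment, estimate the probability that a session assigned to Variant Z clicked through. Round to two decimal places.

Within every device type level Variant Z has the higher rate, yet pooled Variant V does — Simpson's reversal.
Device type is downstream of the variant. One should not condition on a consequence of treatment, so the overall rates are the right comparison.
So P(outcome | do(Variant Z)) is just the pooled rate for Variant Z: 102/360 = 0.283.

0.28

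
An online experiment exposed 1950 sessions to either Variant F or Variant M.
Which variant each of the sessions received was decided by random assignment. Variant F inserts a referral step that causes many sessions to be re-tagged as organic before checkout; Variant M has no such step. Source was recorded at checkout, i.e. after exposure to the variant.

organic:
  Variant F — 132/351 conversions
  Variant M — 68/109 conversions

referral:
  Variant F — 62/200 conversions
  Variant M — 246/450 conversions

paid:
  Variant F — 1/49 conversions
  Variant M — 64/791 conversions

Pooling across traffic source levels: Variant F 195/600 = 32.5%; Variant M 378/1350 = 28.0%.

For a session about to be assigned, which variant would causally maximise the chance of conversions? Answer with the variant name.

Stratifying would compare variants among sessions the variants themselves sorted into traffic source groups — a form of selection on an intermediate. The unconditioned pooled rates give the total causal effect.
Pooled: Variant F 32.5% vs Variant M 28.0%; Variant F is higher overall.

Variant F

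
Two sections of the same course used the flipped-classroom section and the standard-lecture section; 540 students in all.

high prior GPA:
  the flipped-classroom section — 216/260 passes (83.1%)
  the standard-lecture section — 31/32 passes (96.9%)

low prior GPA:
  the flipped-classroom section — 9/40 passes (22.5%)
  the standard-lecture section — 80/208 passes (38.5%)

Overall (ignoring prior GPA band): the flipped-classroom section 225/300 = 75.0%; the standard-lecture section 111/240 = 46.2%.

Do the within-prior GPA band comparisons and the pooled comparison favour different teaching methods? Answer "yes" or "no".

yes

Within each prior GPA band level (high prior GPA 83.1% vs 96.9%; low prior GPA 22.5% vs 38.5%), the standard-lecture section has the higher rate every time. Pooled: 75.0% vs 46.2% — the flipped-classroom section has the higher rate overall. The two comparisons disagree.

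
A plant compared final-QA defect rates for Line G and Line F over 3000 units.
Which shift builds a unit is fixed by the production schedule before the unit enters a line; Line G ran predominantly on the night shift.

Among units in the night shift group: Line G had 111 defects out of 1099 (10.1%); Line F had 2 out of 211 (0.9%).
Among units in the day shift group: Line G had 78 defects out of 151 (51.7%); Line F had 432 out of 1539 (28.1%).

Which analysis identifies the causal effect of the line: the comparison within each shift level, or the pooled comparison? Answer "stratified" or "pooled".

stratified

Since shift is a pre-existing factor (not a product of the line) and it affects the outcome on its own, it is a confounder. The stratified rates, not the pooled rate, identify the causal effect.
Within each level — night shift: 10.1% vs 0.9%; day shift: 51.7% vs 28.1% — Line F is lower every time.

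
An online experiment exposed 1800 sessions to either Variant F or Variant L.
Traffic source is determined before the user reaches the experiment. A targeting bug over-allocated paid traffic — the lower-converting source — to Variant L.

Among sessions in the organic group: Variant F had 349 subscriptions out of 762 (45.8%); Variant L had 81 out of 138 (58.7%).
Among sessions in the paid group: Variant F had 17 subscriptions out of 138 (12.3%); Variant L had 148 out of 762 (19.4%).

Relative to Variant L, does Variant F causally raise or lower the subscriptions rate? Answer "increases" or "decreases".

decreases

Traffic source is set before the variant has any effect — it is not caused by the variant — and it independently drives the outcome. That makes it a confounder, so the causal comparison is within traffic source levels.
Within each level — organic: 45.8% vs 58.7%; paid: 12.3% vs 19.4% — Variant L is higher every time.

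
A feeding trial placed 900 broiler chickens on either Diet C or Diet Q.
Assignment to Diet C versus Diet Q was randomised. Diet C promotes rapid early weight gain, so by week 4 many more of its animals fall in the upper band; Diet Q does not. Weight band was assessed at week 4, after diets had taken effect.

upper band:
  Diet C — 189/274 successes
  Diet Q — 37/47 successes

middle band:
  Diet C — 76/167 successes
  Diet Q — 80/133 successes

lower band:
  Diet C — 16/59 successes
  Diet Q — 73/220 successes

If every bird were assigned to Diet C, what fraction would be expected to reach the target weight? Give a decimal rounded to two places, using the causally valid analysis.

0.56

Within every week-4 weight band level Diet Q has the higher rate, yet pooled Diet C does — Simpson's reversal.
Week-4 weight band is recorded after the diet and is itself shifted by it — it sits on the causal path from diet to outcome. Conditioning on a mediator would strip out part of the effect we want; the pooled comparison gives the total causal effect.
So P(outcome | do(Diet C)) is just the pooled rate for Diet C: 281/500 = 0.562.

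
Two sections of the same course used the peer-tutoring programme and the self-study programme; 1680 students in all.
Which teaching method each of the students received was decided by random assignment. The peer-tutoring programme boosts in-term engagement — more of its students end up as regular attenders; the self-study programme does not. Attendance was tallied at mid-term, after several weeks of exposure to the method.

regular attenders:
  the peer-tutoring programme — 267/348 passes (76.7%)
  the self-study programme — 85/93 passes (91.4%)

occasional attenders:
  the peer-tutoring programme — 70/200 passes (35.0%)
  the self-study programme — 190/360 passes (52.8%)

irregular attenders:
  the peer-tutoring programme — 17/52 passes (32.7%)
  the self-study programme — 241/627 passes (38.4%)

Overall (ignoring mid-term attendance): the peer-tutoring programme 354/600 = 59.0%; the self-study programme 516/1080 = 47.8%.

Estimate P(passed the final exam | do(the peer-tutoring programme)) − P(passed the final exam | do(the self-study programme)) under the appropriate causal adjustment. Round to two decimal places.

+0.11

The stratified and pooled comparisons disagree (the self-study programme wins within each mid-term attendance; the peer-tutoring programme wins overall), so the answer turns on the causal role of mid-term attendance.
Because the teaching method influences mid-term attendance, mid-term attendance is a post-treatment mediator, not a confounder. Stratifying on it would bias the estimate; the causal effect is the crude pooled difference.
The causal difference is the pooled difference: 0.590 − 0.478 = +0.112.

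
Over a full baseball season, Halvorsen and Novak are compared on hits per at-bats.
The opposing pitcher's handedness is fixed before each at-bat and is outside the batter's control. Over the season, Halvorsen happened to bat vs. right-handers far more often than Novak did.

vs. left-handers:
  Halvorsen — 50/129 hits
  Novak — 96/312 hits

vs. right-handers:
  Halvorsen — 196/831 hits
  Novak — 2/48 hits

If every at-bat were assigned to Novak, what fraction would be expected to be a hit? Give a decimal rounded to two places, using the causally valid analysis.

0.13

Pitcher handedness satisfies the back-door criterion: it is not a descendant of the player, and it blocks the spurious path from player to outcome. Adjusting for it (i.e., using the within-pitcher handedness rates) gives the causal effect.
Standardising Novak to the population pitcher handedness mix: 0.334·96/312 + 0.666·2/48 = 0.131.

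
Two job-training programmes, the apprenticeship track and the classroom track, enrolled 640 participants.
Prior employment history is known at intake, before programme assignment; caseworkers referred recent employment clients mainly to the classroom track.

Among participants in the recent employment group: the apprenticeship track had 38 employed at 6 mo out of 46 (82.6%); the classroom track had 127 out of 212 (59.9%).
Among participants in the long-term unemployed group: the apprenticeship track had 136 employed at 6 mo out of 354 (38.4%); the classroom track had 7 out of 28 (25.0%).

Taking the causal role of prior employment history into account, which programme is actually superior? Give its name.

Prior employment history satisfies the back-door criterion: it is not a descendant of the programme, and it blocks the spurious path from programme to outcome. Adjusting for it (i.e., using the within-prior employment history rates) gives the causal effect.
Within each level — recent employment: 82.6% vs 59.9%; long-term unemployed: 38.4% vs 25.0% — the apprenticeship track is higher every time.

the apprenticeship track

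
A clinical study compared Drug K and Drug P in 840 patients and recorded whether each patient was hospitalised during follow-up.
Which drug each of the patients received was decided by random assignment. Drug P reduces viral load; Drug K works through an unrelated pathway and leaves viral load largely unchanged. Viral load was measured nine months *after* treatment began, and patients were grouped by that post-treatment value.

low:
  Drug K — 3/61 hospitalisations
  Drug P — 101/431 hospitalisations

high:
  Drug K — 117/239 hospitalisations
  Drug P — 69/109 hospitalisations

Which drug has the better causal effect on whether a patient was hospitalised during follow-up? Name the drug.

Drug P

Viral load is recorded after the drug and is itself shifted by it — it sits on the causal path from drug to outcome. Conditioning on a mediator would strip out part of the effect we want; the pooled comparison gives the total causal effect.
Pooled: Drug K 40.0% vs Drug P 31.5%; Drug P is lower overall.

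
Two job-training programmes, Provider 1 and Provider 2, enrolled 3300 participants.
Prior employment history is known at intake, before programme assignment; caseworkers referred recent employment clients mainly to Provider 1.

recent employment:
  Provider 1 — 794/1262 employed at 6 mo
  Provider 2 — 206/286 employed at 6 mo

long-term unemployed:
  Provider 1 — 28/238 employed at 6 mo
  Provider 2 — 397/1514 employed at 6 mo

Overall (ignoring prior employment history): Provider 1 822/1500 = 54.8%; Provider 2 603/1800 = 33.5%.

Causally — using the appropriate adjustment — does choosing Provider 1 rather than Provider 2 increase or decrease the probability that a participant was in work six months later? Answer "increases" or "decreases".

Nothing the programme does changes prior employment history; the imbalance is an allocation artefact. With prior employment history also predicting the outcome, the pooled figure is confounded, and the within-stratum comparison is the causal one.
Within each level — recent employment: 62.9% vs 72.0%; long-term unemployed: 11.8% vs 26.2% — Provider 2 is higher every time.

decreases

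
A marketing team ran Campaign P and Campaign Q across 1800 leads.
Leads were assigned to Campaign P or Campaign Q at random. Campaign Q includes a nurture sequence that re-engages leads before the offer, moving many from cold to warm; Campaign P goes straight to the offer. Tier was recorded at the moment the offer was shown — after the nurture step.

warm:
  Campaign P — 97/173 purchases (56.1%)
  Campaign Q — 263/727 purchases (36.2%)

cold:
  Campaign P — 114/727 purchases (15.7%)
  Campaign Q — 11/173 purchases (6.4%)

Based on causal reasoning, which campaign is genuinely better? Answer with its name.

Campaign Q

Engagement tier here is a post-treatment variable shaped by the campaign; conditioning on it would introduce bias rather than remove it. The overall comparison is the causal one.
Pooled: Campaign P 23.4% vs Campaign Q 30.4%; Campaign Q is higher overall.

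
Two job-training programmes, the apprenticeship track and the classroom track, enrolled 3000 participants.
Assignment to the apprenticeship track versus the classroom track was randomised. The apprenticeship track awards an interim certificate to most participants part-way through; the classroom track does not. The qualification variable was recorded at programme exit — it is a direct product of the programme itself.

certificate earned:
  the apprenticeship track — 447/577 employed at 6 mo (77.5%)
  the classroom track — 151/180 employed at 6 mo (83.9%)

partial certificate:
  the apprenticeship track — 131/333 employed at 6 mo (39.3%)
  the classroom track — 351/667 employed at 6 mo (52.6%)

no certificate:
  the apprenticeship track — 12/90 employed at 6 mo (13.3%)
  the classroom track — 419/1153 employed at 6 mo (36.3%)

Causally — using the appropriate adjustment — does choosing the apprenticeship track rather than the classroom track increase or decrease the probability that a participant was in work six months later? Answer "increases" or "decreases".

increases

The stratified and pooled comparisons disagree (the classroom track wins within each qualification attained during the programme; the apprenticeship track wins overall), so the answer turns on the causal role of qualification attained during the programme.
Qualification attained during the programme here is a post-treatment variable shaped by the programme; conditioning on it would introduce bias rather than remove it. The overall comparison is the causal one.
Pooled: the apprenticeship track 59.0% vs the classroom track 46.1%; the apprenticeship track is higher overall.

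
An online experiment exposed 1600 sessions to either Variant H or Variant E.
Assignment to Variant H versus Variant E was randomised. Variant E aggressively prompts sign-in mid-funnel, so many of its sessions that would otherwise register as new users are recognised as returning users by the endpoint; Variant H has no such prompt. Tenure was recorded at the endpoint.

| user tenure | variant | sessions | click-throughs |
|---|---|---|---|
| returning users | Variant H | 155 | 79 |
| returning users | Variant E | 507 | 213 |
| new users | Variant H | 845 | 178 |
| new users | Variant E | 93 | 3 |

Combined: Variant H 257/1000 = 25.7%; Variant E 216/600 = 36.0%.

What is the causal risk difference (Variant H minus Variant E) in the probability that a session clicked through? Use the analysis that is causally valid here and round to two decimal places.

-0.10

User tenure is recorded after the variant and is itself shifted by it — it sits on the causal path from variant to outcome. Conditioning on a mediator would strip out part of the effect we want; the pooled comparison gives the total causal effect.
The causal difference is the pooled difference: 0.257 − 0.360 = -0.103.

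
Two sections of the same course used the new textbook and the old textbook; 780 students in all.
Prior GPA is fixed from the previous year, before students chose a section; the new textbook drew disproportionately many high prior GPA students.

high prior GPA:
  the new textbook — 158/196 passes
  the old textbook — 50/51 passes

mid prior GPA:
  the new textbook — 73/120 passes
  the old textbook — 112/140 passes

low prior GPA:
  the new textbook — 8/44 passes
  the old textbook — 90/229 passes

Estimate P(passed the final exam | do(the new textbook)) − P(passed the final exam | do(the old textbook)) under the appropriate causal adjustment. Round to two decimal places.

-0.19

Here prior GPA band is a common cause — it drives both which teaching method a case falls under and the outcome. The crude comparison mixes populations; the stratum-specific rates are the causally relevant ones.
Adjusting over the population distribution of prior GPA band: 0.317·(0.806−0.980) + 0.333·(0.608−0.800) + 0.350·(0.182−0.393) = -0.193.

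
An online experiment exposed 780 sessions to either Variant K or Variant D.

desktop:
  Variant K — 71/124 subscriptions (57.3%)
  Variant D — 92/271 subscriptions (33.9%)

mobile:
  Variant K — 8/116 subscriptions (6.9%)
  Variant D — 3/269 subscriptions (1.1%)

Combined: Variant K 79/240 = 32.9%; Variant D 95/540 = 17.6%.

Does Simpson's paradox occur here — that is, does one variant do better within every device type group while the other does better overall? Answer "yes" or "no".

no

Within each device type level (desktop 57.3% vs 33.9%; mobile 6.9% vs 1.1%), Variant K has the higher rate every time. Pooled: 32.9% vs 17.6% — Variant K has the higher rate overall. They agree.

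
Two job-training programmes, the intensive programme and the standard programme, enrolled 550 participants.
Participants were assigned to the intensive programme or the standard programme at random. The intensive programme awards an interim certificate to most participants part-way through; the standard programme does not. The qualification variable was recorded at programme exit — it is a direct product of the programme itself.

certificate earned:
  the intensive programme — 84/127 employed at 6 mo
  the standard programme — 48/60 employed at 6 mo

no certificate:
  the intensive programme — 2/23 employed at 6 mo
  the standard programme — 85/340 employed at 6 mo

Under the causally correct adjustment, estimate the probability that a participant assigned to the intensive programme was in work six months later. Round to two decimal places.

0.57

Qualification attained during the programme is recorded after the programme and is itself shifted by it — it sits on the causal path from programme to outcome. Conditioning on a mediator would strip out part of the effect we want; the pooled comparison gives the total causal effect.
So P(outcome | do(the intensive programme)) is just the pooled rate for the intensive programme: 86/150 = 0.573.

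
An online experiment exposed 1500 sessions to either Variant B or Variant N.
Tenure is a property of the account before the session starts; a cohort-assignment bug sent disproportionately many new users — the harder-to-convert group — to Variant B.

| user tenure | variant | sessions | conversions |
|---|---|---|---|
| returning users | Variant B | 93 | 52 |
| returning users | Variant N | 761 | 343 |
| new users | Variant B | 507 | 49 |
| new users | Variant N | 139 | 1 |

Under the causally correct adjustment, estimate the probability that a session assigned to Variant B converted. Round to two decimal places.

0.36

The imbalance in user tenure arose from how sessions were allocated, not from anything the variant did; and user tenure independently affects the outcome. The pooled gap is confounded — condition on user tenure.
Standardising Variant B to the population user tenure mix: 0.569·52/93 + 0.431·49/507 = 0.360.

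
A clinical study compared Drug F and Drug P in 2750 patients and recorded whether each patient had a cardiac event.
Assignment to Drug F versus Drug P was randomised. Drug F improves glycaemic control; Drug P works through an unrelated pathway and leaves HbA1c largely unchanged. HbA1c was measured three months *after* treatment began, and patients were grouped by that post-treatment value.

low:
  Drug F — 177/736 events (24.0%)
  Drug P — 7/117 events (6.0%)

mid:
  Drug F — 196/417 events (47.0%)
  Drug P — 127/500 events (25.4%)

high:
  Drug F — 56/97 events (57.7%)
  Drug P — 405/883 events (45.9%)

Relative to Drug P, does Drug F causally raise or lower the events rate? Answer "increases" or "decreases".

decreases

HbA1c lies on the pathway drug → HbA1c → outcome, so adjusting for it blocks the indirect effect. For the total causal effect of drug, use the unadjusted pooled rates.
Pooled: Drug F 34.3% vs Drug P 35.9%; Drug F is lower overall.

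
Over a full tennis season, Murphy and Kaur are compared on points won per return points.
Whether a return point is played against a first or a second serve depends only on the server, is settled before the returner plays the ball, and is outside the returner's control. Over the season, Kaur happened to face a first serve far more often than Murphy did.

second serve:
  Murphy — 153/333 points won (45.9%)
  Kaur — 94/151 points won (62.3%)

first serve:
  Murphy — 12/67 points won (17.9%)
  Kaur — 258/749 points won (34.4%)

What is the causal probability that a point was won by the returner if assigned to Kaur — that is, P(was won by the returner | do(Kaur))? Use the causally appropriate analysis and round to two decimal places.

0.45

The stratified and pooled comparisons disagree (Kaur wins within each serve type; Murphy wins overall), so the answer turns on the causal role of serve type.
Since serve type is a pre-existing factor (not a product of the player) and it affects the outcome on its own, it is a confounder. The stratified rates, not the pooled rate, identify the causal effect.
Standardising Kaur to the population serve type mix: 0.372·94/151 + 0.628·258/749 = 0.448.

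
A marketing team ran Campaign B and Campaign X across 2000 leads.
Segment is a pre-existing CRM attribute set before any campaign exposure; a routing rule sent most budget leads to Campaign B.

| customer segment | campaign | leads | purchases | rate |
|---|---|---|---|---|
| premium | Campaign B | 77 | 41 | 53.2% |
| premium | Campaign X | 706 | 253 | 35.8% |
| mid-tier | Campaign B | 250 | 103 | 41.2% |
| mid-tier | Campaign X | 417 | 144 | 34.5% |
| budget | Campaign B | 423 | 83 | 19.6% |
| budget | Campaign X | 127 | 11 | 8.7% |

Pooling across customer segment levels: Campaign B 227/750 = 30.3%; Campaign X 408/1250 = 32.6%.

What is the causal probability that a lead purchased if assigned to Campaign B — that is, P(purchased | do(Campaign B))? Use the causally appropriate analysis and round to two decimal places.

0.40

Customer segment differs across campaigns for reasons unrelated to any effect of the campaign itself, and it separately predicts the outcome — a classic confounder. We must compare within customer segment levels.
Standardising Campaign B to the population customer segment mix: 0.392·41/77 + 0.334·103/250 + 0.275·83/423 = 0.400.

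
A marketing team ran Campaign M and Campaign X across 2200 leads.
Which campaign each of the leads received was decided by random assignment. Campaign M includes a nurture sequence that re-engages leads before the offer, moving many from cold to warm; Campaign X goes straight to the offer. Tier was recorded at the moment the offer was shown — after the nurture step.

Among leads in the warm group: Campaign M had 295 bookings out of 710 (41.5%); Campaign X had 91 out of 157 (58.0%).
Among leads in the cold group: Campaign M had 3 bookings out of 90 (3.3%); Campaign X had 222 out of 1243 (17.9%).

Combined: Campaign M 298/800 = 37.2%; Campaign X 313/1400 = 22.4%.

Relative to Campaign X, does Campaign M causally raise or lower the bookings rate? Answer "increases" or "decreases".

increases

The stratified and pooled comparisons disagree (Campaign X wins within each engagement tier; Campaign M wins overall), so the answer turns on the causal role of engagement tier.
Engagement tier lies on the pathway campaign → engagement tier → outcome, so adjusting for it blocks the indirect effect. For the total causal effect of campaign, use the unadjusted pooled rates.
Pooled: Campaign M 37.2% vs Campaign X 22.4%; Campaign M is higher overall.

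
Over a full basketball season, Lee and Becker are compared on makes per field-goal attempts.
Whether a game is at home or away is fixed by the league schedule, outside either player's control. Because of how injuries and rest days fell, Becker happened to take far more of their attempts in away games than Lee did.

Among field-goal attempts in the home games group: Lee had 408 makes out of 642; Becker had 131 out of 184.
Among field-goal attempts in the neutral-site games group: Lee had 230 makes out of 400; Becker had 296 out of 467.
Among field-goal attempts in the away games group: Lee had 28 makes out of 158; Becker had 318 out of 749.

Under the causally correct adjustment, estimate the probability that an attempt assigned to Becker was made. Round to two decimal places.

0.59

Game venue satisfies the back-door criterion: it is not a descendant of the player, and it blocks the spurious path from player to outcome. Adjusting for it (i.e., using the within-game venue rates) gives the causal effect.
Standardising Becker to the population game venue mix: 0.318·131/184 + 0.333·296/467 + 0.349·318/749 = 0.586.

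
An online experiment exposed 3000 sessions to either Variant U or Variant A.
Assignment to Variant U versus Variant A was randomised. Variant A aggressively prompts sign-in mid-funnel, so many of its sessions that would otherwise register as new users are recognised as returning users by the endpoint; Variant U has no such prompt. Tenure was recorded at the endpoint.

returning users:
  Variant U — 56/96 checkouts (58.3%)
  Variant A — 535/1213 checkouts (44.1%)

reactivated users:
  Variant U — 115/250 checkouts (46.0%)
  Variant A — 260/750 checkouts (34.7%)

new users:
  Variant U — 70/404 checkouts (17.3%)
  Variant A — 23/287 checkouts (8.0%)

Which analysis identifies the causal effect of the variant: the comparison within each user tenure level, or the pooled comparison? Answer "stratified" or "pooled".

pooled

The stratified and pooled comparisons disagree (Variant U wins within each user tenure; Variant A wins overall), so the answer turns on the causal role of user tenure.
User tenure is downstream of the variant. One should not condition on a consequence of treatment, so the overall rates are the right comparison.
Pooled: Variant U 32.1% vs Variant A 36.4%; Variant A is higher overall.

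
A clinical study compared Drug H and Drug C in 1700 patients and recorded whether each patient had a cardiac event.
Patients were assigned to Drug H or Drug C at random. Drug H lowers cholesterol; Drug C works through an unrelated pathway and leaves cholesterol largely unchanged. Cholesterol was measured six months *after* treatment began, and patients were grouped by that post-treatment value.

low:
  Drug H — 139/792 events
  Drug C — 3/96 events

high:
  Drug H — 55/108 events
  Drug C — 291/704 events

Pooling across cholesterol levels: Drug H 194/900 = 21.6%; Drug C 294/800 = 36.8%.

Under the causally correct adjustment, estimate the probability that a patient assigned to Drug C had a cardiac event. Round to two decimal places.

Drug C is lower inside every cholesterol stratum but Drug H is lower in aggregate. Whether to stratify depends on how cholesterol relates to the drug.
Cholesterol is recorded after the drug and is itself shifted by it — it sits on the causal path from drug to outcome. Conditioning on a mediator would strip out part of the effect we want; the pooled comparison gives the total causal effect.
So P(outcome | do(Drug C)) is just the pooled rate for Drug C: 294/800 = 0.367.

0.37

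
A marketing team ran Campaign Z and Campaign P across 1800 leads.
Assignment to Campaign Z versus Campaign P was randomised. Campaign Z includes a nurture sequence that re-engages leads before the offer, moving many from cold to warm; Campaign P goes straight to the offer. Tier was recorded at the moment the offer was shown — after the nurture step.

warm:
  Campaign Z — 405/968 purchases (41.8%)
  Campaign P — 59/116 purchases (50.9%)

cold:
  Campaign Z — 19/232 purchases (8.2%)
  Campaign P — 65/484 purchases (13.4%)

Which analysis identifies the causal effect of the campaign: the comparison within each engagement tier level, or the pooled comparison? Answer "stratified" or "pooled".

pooled

Engagement tier here is a post-treatment variable shaped by the campaign; conditioning on it would introduce bias rather than remove it. The overall comparison is the causal one.
Pooled: Campaign Z 35.3% vs Campaign P 20.7%; Campaign Z is higher overall.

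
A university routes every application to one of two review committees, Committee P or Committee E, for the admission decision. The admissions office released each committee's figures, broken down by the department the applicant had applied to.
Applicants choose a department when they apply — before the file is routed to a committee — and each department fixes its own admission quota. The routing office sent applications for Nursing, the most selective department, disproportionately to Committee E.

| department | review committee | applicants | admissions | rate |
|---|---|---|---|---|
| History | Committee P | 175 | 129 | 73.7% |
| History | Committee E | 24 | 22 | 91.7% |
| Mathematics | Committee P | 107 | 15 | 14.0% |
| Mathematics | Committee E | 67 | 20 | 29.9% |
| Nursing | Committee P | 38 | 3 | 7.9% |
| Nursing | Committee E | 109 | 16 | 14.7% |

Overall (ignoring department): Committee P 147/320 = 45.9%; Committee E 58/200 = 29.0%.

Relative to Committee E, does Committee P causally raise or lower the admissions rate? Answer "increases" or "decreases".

decreases

Here department is a common cause — it drives both which review committee a case falls under and the outcome. The crude comparison mixes populations; the stratum-specific rates are the causally relevant ones.
Within each level — History: 73.7% vs 91.7%; Mathematics: 14.0% vs 29.9%; Nursing: 7.9% vs 14.7% — Committee E is higher every time.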